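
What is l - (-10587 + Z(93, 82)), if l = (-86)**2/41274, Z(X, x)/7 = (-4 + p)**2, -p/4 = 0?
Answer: 216176273/20637 ≈ 10475.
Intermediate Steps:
p = 0 (p = -4*0 = 0)
Z(X, x) = 112 (Z(X, x) = 7*(-4 + 0)**2 = 7*(-4)**2 = 7*16 = 112)
l = 3698/20637 (l = 7396*(1/41274) = 3698/20637 ≈ 0.17919)
l - (-10587 + Z(93, 82)) = 3698/20637 - (-10587 + 112) = 3698/20637 - 1*(-10475) = 3698/20637 + 10475 = 216176273/20637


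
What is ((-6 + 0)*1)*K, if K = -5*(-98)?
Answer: -2940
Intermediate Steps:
K = 490
((-6 + 0)*1)*K = ((-6 + 0)*1)*490 = -6*1*490 = -6*490 = -2940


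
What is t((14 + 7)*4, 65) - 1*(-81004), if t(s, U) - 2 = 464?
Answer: 81470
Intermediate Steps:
t(s, U) = 466 (t(s, U) = 2 + 464 = 466)
t((14 + 7)*4, 65) - 1*(-81004) = 466 - 1*(-81004) = 466 + 81004 = 81470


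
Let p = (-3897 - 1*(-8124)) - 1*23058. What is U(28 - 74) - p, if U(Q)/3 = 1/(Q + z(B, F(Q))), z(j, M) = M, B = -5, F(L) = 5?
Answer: 772068/41 ≈ 18831.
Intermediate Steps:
U(Q) = 3/(5 + Q) (U(Q) = 3/(Q + 5) = 3/(5 + Q))
p = -18831 (p = (-3897 + 8124) - 23058 = 4227 - 23058 = -18831)
U(28 - 74) - p = 3/(5 + (28 - 74)) - 1*(-18831) = 3/(5 - 46) + 18831 = 3/(-41) + 18831 = 3*(-1/41) + 18831 = -3/41 + 18831 = 772068/41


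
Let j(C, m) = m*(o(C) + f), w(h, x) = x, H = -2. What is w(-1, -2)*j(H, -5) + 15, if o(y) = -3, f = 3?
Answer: 15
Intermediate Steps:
j(C, m) = 0 (j(C, m) = m*(-3 + 3) = m*0 = 0)
w(-1, -2)*j(H, -5) + 15 = -2*0 + 15 = 0 + 15 = 15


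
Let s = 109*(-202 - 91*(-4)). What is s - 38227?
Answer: -20569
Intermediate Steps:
s = 17658 (s = 109*(-202 + 364) = 109*162 = 17658)
s - 38227 = 17658 - 38227 = -20569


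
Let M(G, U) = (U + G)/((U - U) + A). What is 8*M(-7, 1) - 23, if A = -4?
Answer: -11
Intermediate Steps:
M(G, U) = -G/4 - U/4 (M(G, U) = (U + G)/((U - U) - 4) = (G + U)/(0 - 4) = (G + U)/(-4) = (G + U)*(-¼) = -G/4 - U/4)
8*M(-7, 1) - 23 = 8*(-¼*(-7) - ¼*1) - 23 = 8*(7/4 - ¼) - 23 = 8*(3/2) - 23 = 12 - 23 = -11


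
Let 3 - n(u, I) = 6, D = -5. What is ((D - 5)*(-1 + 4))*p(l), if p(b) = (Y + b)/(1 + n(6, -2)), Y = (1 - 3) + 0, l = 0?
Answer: -30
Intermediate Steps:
n(u, I) = -3 (n(u, I) = 3 - 1*6 = 3 - 6 = -3)
Y = -2 (Y = -2 + 0 = -2)
p(b) = 1 - b/2 (p(b) = (-2 + b)/(1 - 3) = (-2 + b)/(-2) = (-2 + b)*(-1/2) = 1 - b/2)
((D - 5)*(-1 + 4))*p(l) = ((-5 - 5)*(-1 + 4))*(1 - 1/2*0) = (-10*3)*(1 + 0) = -30*1 = -30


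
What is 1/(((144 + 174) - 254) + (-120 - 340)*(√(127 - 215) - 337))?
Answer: 38771/6017416964 + 115*I*√22/3008708482 ≈ 6.4431e-6 + 1.7928e-7*I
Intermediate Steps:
1/(((144 + 174) - 254) + (-120 - 340)*(√(127 - 215) - 337)) = 1/((318 - 254) - 460*(√(-88) - 337)) = 1/(64 - 460*(2*I*√22 - 337)) = 1/(64 - 460*(-337 + 2*I*√22)) = 1/(64 + (155020 - 920*I*√22)) = 1/(155084 - 920*I*√22)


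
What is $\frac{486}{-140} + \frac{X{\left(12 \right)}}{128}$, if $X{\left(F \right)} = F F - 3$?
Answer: $- \frac{10617}{4480} \approx -2.3699$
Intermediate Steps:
$X{\left(F \right)} = -3 + F^{2}$ ($X{\left(F \right)} = F^{2} - 3 = -3 + F^{2}$)
$\frac{486}{-140} + \frac{X{\left(12 \right)}}{128} = \frac{486}{-140} + \frac{-3 + 12^{2}}{128} = 486 \left(- \frac{1}{140}\right) + \left(-3 + 144\right) \frac{1}{128} = - \frac{243}{70} + 141 \cdot \frac{1}{128} = - \frac{243}{70} + \frac{141}{128} = - \frac{10617}{4480}$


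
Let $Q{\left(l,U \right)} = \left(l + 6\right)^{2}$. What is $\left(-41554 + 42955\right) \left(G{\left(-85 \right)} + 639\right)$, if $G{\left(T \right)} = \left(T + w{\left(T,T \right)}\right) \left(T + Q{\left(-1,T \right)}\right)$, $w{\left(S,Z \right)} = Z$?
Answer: $15185439$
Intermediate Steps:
$Q{\left(l,U \right)} = \left(6 + l\right)^{2}$
$G{\left(T \right)} = 2 T \left(25 + T\right)$ ($G{\left(T \right)} = \left(T + T\right) \left(T + \left(6 - 1\right)^{2}\right) = 2 T \left(T + 5^{2}\right) = 2 T \left(T + 25\right) = 2 T \left(25 + T\right)$)
$\left(-41554 + 42955\right) \left(G{\left(-85 \right)} + 639\right) = \left(-41554 + 42955\right) \left(2 \left(-85\right) \left(25 - 85\right) + 639\right) = 1401 \left(2 \left(-85\right) \left(-60\right) + 639\right) = 1401 \left(10200 + 639\right) = 1401 \cdot 10839 = 15185439$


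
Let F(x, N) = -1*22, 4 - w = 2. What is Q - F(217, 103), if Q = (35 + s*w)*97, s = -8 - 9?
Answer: 119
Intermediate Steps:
w = 2 (w = 4 - 1*2 = 4 - 2 = 2)
s = -17
F(x, N) = -22
Q = 97 (Q = (35 - 17*2)*97 = (35 - 34)*97 = 1*97 = 97)
Q - F(217, 103) = 97 - 1*(-22) = 97 + 22 = 119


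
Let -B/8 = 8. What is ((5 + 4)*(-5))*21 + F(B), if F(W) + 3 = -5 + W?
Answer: -1017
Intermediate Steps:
B = -64 (B = -8*8 = -64)
F(W) = -8 + W (F(W) = -3 + (-5 + W) = -8 + W)
((5 + 4)*(-5))*21 + F(B) = ((5 + 4)*(-5))*21 + (-8 - 64) = (9*(-5))*21 - 72 = -45*21 - 72 = -945 - 72 = -1017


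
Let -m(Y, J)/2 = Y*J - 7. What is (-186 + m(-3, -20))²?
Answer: 85264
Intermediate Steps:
m(Y, J) = 14 - 2*J*Y (m(Y, J) = -2*(Y*J - 7) = -2*(J*Y - 7) = -2*(-7 + J*Y) = 14 - 2*J*Y)
(-186 + m(-3, -20))² = (-186 + (14 - 2*(-20)*(-3)))² = (-186 + (14 - 120))² = (-186 - 106)² = (-292)² = 85264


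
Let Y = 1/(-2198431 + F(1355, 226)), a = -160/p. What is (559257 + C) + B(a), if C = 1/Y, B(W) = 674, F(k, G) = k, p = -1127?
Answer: -1637145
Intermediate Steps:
a = 160/1127 (a = -160/(-1127) = -160*(-1/1127) = 160/1127 ≈ 0.14197)
Y = -1/2197076 (Y = 1/(-2198431 + 1355) = 1/(-2197076) = -1/2197076 ≈ -4.5515e-7)
C = -2197076 (C = 1/(-1/2197076) = -2197076)
(559257 + C) + B(a) = (559257 - 2197076) + 674 = -1637819 + 674 = -1637145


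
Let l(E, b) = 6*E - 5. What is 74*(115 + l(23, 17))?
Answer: 18352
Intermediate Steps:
l(E, b) = -5 + 6*E
74*(115 + l(23, 17)) = 74*(115 + (-5 + 6*23)) = 74*(115 + (-5 + 138)) = 74*(115 + 133) = 74*248 = 18352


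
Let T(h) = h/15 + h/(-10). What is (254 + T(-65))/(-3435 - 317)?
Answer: -1537/22512 ≈ -0.068275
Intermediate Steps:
T(h) = -h/30 (T(h) = h*(1/15) + h*(-⅒) = h/15 - h/10 = -h/30)
(254 + T(-65))/(-3435 - 317) = (254 - 1/30*(-65))/(-3435 - 317) = (254 + 13/6)/(-3752) = (1537/6)*(-1/3752) = -1537/22512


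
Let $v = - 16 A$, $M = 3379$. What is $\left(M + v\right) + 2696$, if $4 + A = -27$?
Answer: $6571$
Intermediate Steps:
$A = -31$ ($A = -4 - 27 = -31$)
$v = 496$ ($v = \left(-16\right) \left(-31\right) = 496$)
$\left(M + v\right) + 2696 = \left(3379 + 496\right) + 2696 = 3875 + 2696 = 6571$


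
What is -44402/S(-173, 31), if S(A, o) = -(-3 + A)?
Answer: -22201/88 ≈ -252.28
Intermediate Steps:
S(A, o) = 3 - A
-44402/S(-173, 31) = -44402/(3 - 1*(-173)) = -44402/(3 + 173) = -44402/176 = -44402*1/176 = -22201/88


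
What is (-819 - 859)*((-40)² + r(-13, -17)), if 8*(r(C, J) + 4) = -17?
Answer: -10698089/4 ≈ -2.6745e+6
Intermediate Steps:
r(C, J) = -49/8 (r(C, J) = -4 + (⅛)*(-17) = -4 - 17/8 = -49/8)
(-819 - 859)*((-40)² + r(-13, -17)) = (-819 - 859)*((-40)² - 49/8) = -1678*(1600 - 49/8) = -1678*12751/8 = -10698089/4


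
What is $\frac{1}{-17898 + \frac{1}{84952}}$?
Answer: $- \frac{84952}{1520470895} \approx -5.5872 \cdot 10^{-5}$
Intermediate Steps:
$\frac{1}{-17898 + \frac{1}{84952}} = \frac{1}{- \frac{1520470895}{84952}} = - \frac{84952}{1520470895}$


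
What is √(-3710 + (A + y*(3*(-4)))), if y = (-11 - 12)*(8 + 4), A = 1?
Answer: I*√397 ≈ 19.925*I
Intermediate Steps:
y = -276 (y = -23*12 = -276)
√(-3710 + (A + y*(3*(-4)))) = √(-3710 + (1 - 828*(-4))) = √(-3710 + (1 - 276*(-12))) = √(-3710 + (1 + 3312)) = √(-3710 + 3313) = √(-397) = I*√397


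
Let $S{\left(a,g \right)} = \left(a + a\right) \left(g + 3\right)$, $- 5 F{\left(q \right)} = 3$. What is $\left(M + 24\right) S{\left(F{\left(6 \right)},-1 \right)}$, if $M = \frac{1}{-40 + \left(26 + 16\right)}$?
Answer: $- \frac{294}{5} \approx -58.8$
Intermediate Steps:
$F{\left(q \right)} = - \frac{3}{5}$ ($F{\left(q \right)} = \left(- \frac{1}{5}\right) 3 = - \frac{3}{5}$)
$M = \frac{1}{2}$ ($M = \frac{1}{-40 + 42} = \frac{1}{2} \approx 0.5$)
$S{\left(a,g \right)} = 2 a \left(3 + g\right)$
$\left(M + 24\right) S{\left(F{\left(6 \right)},-1 \right)} = \left(\frac{1}{2} + 24\right) 2 \left(- \frac{3}{5}\right) \left(3 - 1\right) = \frac{49 \cdot 2 \left(- \frac{3}{5}\right) 2}{2} = \frac{49}{2} \left(- \frac{12}{5}\right) = - \frac{294}{5}$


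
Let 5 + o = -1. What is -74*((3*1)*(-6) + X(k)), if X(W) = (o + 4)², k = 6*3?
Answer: 1036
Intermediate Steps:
o = -6 (o = -5 - 1 = -6)
k = 18
X(W) = 4 (X(W) = (-6 + 4)² = (-2)² = 4)
-74*((3*1)*(-6) + X(k)) = -74*((3*1)*(-6) + 4) = -74*(3*(-6) + 4) = -74*(-18 + 4) = -74*(-14) = 1036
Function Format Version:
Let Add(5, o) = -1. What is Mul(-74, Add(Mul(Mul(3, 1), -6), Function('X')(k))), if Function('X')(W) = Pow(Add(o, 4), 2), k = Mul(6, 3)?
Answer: 1036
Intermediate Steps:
o = -6 (o = Add(-5, -1) = -6)
k = 18
Function('X')(W) = 4 (Function('X')(W) = Pow(Add(-6, 4), 2) = Pow(-2, 2) = 4)
Mul(-74, Add(Mul(Mul(3, 1), -6), Function('X')(k))) = Mul(-74, Add(Mul(Mul(3, 1), -6), 4)) = Mul(-74, Add(Mul(3, -6), 4)) = Mul(-74, Add(-18, 4)) = Mul(-74, -14) = 1036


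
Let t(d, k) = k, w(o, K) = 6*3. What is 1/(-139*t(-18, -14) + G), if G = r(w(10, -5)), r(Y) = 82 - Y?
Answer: 1/2010 ≈ 0.00049751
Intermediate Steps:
w(o, K) = 18
G = 64 (G = 82 - 1*18 = 82 - 18 = 64)
1/(-139*t(-18, -14) + G) = 1/(-139*(-14) + 64) = 1/(1946 + 64) = 1/2010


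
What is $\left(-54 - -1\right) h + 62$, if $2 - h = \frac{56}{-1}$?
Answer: $-3012$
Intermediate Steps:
$h = 58$ ($h = 2 - \frac{56}{-1} = 2 - 56 \left(-1\right) = 2 - -56 = 2 + 56 = 58$)
$\left(-54 - -1\right) h + 62 = \left(-54 - -1\right) 58 + 62 = \left(-54 + 1\right) 58 + 62 = \left(-53\right) 58 + 62 = -3074 + 62 = -3012$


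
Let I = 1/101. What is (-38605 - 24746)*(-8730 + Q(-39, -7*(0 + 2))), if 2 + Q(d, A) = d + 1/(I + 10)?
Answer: 187252463460/337 ≈ 5.5564e+8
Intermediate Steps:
I = 1/101 ≈ 0.0099010
Q(d, A) = -1921/1011 + d (Q(d, A) = -2 + (d + 1/(1/101 + 10)) = -2 + (d + 1/(1011/101)) = -2 + (d + 101/1011) = -2 + (101/1011 + d) = -1921/1011 + d)
(-38605 - 24746)*(-8730 + Q(-39, -7*(0 + 2))) = (-38605 - 24746)*(-8730 + (-1921/1011 - 39)) = -63351*(-8730 - 41350/1011) = -63351*(-8867380/1011) = 187252463460/337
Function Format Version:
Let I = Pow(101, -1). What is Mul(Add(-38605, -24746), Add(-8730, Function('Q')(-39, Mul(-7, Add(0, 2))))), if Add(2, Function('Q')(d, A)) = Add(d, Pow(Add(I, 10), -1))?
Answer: Rational(187252463460, 337) ≈ 5.5564e+8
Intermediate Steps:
I = Rational(1, 101) ≈ 0.0099010
Function('Q')(d, A) = Add(Rational(-1921, 1011), d) (Function('Q')(d, A) = Add(-2, Add(d, Pow(Add(Rational(1, 101), 10), -1))) = Add(-2, Add(d, Pow(Rational(1011, 101), -1))) = Add(-2, Add(d, Rational(101, 1011))) = Add(-2, Add(Rational(101, 1011), d)) = Add(Rational(-1921, 1011), d))
Mul(Add(-38605, -24746), Add(-8730, Function('Q')(-39, Mul(-7, Add(0, 2))))) = Mul(Add(-38605, -24746), Add(-8730, Add(Rational(-1921, 1011), -39))) = Mul(-63351, Add(-8730, Rational(-41350, 1011))) = Mul(-63351, Rational(-8867380, 1011)) = Rational(187252463460, 337)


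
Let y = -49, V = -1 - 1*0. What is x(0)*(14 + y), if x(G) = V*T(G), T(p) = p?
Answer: 0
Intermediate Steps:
V = -1 (V = -1 + 0 = -1)
x(G) = -G
x(0)*(14 + y) = (-1*0)*(14 - 49) = 0*(-35) = 0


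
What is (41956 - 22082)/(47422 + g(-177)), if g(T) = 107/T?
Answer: 3517698/8393587 ≈ 0.41909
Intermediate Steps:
(41956 - 22082)/(47422 + g(-177)) = (41956 - 22082)/(47422 + 107/(-177)) = 19874/(47422 + 107*(-1/177)) = 19874/(47422 - 107/177) = 19874/(8393587/177) = 19874*(177/8393587) = 3517698/8393587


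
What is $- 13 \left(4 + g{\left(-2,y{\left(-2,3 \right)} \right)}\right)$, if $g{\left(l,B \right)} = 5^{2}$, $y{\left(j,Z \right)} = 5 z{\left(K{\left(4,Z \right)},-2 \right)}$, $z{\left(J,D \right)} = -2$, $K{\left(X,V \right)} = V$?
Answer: $-377$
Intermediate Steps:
$y{\left(j,Z \right)} = -10$ ($y{\left(j,Z \right)} = 5 \left(-2\right) = -10$)
$g{\left(l,B \right)} = 25$
$- 13 \left(4 + g{\left(-2,y{\left(-2,3 \right)} \right)}\right) = - 13 \left(4 + 25\right) = \left(-13\right) 29 = -377$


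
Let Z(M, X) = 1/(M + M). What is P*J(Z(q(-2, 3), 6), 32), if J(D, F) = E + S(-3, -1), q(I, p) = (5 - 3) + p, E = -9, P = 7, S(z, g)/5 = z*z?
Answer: 252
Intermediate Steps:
S(z, g) = 5*z² (S(z, g) = 5*(z*z) = 5*z²)
q(I, p) = 2 + p
Z(M, X) = 1/(2*M)
J(D, F) = 36 (J(D, F) = -9 + 5*(-3)² = -9 + 5*9 = -9 + 45 = 36)
P*J(Z(q(-2, 3), 6), 32) = 7*36 = 252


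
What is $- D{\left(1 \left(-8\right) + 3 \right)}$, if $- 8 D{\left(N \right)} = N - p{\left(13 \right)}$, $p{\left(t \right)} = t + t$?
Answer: $- \frac{31}{8} \approx -3.875$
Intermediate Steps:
$p{\left(t \right)} = 2 t$
$D{\left(N \right)} = \frac{13}{4} - \frac{N}{8}$ ($D{\left(N \right)} = - \frac{N - 2 \cdot 13}{8} = - \frac{N - 26}{8} = - \frac{-26 + N}{8} = \frac{13}{4} - \frac{N}{8}$)
$- D{\left(1 \left(-8\right) + 3 \right)} = - (\frac{13}{4} - \frac{1 \left(-8\right) + 3}{8}) = - (\frac{13}{4} - \frac{-8 + 3}{8}) = - (\frac{13}{4} - - \frac{5}{8}) = - (\frac{13}{4} + \frac{5}{8}) = \left(-1\right) \frac{31}{8} = - \frac{31}{8}$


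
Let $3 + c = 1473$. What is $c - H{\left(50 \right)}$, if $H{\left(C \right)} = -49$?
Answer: $1519$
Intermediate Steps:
$c = 1470$ ($c = -3 + 1473 = 1470$)
$c - H{\left(50 \right)} = 1470 - -49 = 1470 + 49 = 1519$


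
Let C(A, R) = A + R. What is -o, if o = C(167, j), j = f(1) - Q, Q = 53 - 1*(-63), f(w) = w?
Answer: -52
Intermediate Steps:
Q = 116 (Q = 53 + 63 = 116)
j = -115 (j = 1 - 1*116 = 1 - 116 = -115)
o = 52 (o = 167 - 115 = 52)
-o = -1*52 = -52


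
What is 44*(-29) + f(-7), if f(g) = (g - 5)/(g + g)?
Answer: -8926/7 ≈ -1275.1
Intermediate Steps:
f(g) = (-5 + g)/(2*g) (f(g) = (-5 + g)/((2*g)) = (-5 + g)*(1/(2*g)) = (-5 + g)/(2*g))
44*(-29) + f(-7) = 44*(-29) + (1/2)*(-5 - 7)/(-7) = -1276 + (1/2)*(-1/7)*(-12) = -1276 + 6/7 = -8926/7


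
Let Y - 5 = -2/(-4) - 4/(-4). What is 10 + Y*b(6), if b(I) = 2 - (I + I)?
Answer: -55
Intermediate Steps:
Y = 13/2 (Y = 5 + (-2/(-4) - 4/(-4)) = 5 + (-2*(-¼) - 4*(-¼)) = 5 + (½ + 1) = 5 + 3/2 = 13/2 ≈ 6.5000)
b(I) = 2 - 2*I
10 + Y*b(6) = 10 + 13*(2 - 2*6)/2 = 10 + 13*(2 - 12)/2 = 10 + (13/2)*(-10) = 10 - 65 = -55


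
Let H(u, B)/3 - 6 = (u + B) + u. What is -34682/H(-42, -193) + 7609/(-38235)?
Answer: 439960051/10361685 ≈ 42.460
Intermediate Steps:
H(u, B) = 18 + 3*B + 6*u (H(u, B) = 18 + 3*((u + B) + u) = 18 + 3*((B + u) + u) = 18 + 3*(B + 2*u) = 18 + (3*B + 6*u) = 18 + 3*B + 6*u)
-34682/H(-42, -193) + 7609/(-38235) = -34682/(18 + 3*(-193) + 6*(-42)) + 7609/(-38235) = -34682/(18 - 579 - 252) + 7609*(-1/38235) = -34682/(-813) - 7609/38235 = -34682*(-1/813) - 7609/38235 = 34682/813 - 7609/38235 = 439960051/10361685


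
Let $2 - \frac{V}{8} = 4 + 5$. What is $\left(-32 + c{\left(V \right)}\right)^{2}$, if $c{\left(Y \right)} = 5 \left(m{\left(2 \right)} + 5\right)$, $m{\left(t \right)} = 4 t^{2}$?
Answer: $5329$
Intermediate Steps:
$V = -56$ ($V = 16 - 8 \left(4 + 5\right) = 16 - 72 = -56$)
$c{\left(Y \right)} = 105$ ($c{\left(Y \right)} = 5 \left(4 \cdot 2^{2} + 5\right) = 5 \left(4 \cdot 4 + 5\right) = 5 \left(16 + 5\right) = 5 \cdot 21 = 105$)
$\left(-32 + c{\left(V \right)}\right)^{2} = \left(-32 + 105\right)^{2} = 73^{2} = 5329$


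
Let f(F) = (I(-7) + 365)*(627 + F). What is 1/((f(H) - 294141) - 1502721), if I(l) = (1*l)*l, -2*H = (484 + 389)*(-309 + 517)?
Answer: -1/39125172 ≈ -2.5559e-8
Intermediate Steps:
H = -90792 (H = -(484 + 389)*(-309 + 517)/2 = -873*208/2 = -1/2*181584 = -90792)
I(l) = l**2 (I(l) = l*l = l**2)
f(F) = 259578 + 414*F (f(F) = ((-7)**2 + 365)*(627 + F) = (49 + 365)*(627 + F) = 414*(627 + F) = 259578 + 414*F)
1/((f(H) - 294141) - 1502721) = 1/(((259578 + 414*(-90792)) - 294141) - 1502721) = 1/(((259578 - 37587888) - 294141) - 1502721) = 1/((-37328310 - 294141) - 1502721) = 1/(-37622451 - 1502721) = 1/(-39125172) = -1/39125172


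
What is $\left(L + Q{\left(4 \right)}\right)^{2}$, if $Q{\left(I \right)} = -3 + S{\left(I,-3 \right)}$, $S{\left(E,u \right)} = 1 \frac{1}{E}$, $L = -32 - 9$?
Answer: $\frac{30625}{16} \approx 1914.1$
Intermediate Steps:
$L = -41$ ($L = -32 - 9 = -41$)
$S{\left(E,u \right)} = \frac{1}{E}$
$Q{\left(I \right)} = -3 + \frac{1}{I}$
$\left(L + Q{\left(4 \right)}\right)^{2} = \left(-41 - \left(3 - \frac{1}{4}\right)\right)^{2} = \left(-41 + \left(-3 + \frac{1}{4}\right)\right)^{2} = \left(-41 - \frac{11}{4}\right)^{2} = \left(- \frac{175}{4}\right)^{2} = \frac{30625}{16}$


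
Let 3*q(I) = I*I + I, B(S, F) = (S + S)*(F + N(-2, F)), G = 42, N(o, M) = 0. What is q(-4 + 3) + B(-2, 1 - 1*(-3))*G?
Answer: -672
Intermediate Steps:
B(S, F) = 2*F*S (B(S, F) = (S + S)*(F + 0) = (2*S)*F = 2*F*S)
q(I) = I/3 + I²/3 (q(I) = (I*I + I)/3 = (I² + I)/3 = (I + I²)/3 = I/3 + I²/3)
q(-4 + 3) + B(-2, 1 - 1*(-3))*G = (-4 + 3)*(1 + (-4 + 3))/3 + (2*(1 - 1*(-3))*(-2))*42 = (⅓)*(-1)*(1 - 1) + (2*(1 + 3)*(-2))*42 = (⅓)*(-1)*0 + (2*4*(-2))*42 = 0 - 16*42 = 0 - 672 = -672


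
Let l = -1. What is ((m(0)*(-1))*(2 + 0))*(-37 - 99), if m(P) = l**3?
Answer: -272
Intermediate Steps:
m(P) = -1 (m(P) = (-1)**3 = -1)
((m(0)*(-1))*(2 + 0))*(-37 - 99) = ((-1*(-1))*(2 + 0))*(-37 - 99) = (1*2)*(-136) = 2*(-136) = -272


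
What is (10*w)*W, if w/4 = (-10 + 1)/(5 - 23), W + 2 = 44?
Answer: 840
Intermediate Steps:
W = 42 (W = -2 + 44 = 42)
w = 2 (w = 4*((-10 + 1)/(5 - 23)) = 4*(-9/(-18)) = 4*(-9*(-1/18)) = 4*(½) = 2)
(10*w)*W = (10*2)*42 = 20*42 = 840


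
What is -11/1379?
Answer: -11/1379 ≈ -0.0079768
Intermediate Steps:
-11/1379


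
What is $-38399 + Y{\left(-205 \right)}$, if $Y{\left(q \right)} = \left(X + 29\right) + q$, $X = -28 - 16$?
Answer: $-38619$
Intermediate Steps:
$X = -44$
$Y{\left(q \right)} = -15 + q$ ($Y{\left(q \right)} = \left(-44 + 29\right) + q = -15 + q$)
$-38399 + Y{\left(-205 \right)} = -38399 - 220 = -38619$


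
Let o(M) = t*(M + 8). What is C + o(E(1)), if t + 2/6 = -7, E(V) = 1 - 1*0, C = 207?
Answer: 141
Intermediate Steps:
E(V) = 1 (E(V) = 1 + 0 = 1)
t = -22/3 (t = -⅓ - 7 = -22/3 ≈ -7.3333)
o(M) = -176/3 - 22*M/3 (o(M) = -22*(M + 8)/3 = -22*(8 + M)/3 = -176/3 - 22*M/3)
C + o(E(1)) = 207 + (-176/3 - 22/3*1) = 207 + (-176/3 - 22/3) = 207 - 66 = 141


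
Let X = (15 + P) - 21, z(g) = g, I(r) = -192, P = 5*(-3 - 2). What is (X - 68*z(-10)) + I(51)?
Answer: 457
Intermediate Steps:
P = -25 (P = 5*(-5) = -25)
X = -31 (X = (15 - 25) - 21 = -10 - 21 = -31)
(X - 68*z(-10)) + I(51) = (-31 - 68*(-10)) - 192 = (-31 + 680) - 192 = 649 - 192 = 457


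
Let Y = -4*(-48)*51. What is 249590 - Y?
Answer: 239798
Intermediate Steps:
Y = 9792 (Y = 192*51 = 9792)
249590 - Y = 249590 - 1*9792 = 249590 - 9792 = 239798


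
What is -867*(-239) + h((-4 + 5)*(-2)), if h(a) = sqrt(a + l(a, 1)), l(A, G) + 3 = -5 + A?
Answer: 207213 + 2*I*sqrt(3) ≈ 2.0721e+5 + 3.4641*I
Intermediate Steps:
l(A, G) = -8 + A (l(A, G) = -3 + (-5 + A) = -8 + A)
h(a) = sqrt(-8 + 2*a) (h(a) = sqrt(a + (-8 + a)) = sqrt(-8 + 2*a))
-867*(-239) + h((-4 + 5)*(-2)) = -867*(-239) + sqrt(-8 + 2*((-4 + 5)*(-2))) = 207213 + sqrt(-8 + 2*(1*(-2))) = 207213 + sqrt(-8 + 2*(-2)) = 207213 + sqrt(-8 - 4) = 207213 + sqrt(-12) = 207213 + 2*I*sqrt(3)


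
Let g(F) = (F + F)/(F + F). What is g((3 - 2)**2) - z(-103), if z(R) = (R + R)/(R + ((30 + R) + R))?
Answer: 73/279 ≈ 0.26165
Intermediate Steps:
g(F) = 1 (g(F) = (2*F)/((2*F)) = (2*F)*(1/(2*F)) = 1)
z(R) = 2*R/(30 + 3*R) (z(R) = (2*R)/(R + (30 + 2*R)) = (2*R)/(30 + 3*R) = 2*R/(30 + 3*R))
g((3 - 2)**2) - z(-103) = 1 - 2*(-103)/(3*(10 - 103)) = 1 - 2*(-103)/(3*(-93)) = 1 - 2*(-103)*(-1)/(3*93) = 1 - 1*206/279 = 1 - 206/279 = 73/279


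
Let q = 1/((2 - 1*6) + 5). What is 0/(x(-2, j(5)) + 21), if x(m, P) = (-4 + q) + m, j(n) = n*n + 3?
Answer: 0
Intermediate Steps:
j(n) = 3 + n² (j(n) = n² + 3 = 3 + n²)
q = 1 (q = 1/((2 - 6) + 5) = 1/(-4 + 5) = 1/1 = 1)
x(m, P) = -3 + m (x(m, P) = (-4 + 1) + m = -3 + m)
0/(x(-2, j(5)) + 21) = 0/((-3 - 2) + 21) = 0/(-5 + 21) = 0/16 = 0*(1/16) = 0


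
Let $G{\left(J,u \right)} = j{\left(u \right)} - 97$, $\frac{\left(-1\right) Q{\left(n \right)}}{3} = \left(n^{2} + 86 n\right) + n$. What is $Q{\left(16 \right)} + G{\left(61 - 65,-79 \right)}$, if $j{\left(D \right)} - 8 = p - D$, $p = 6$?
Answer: $-4948$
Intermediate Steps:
$j{\left(D \right)} = 14 - D$ ($j{\left(D \right)} = 8 - \left(-6 + D\right) = 14 - D$)
$Q{\left(n \right)} = - 261 n - 3 n^{2}$ ($Q{\left(n \right)} = - 3 \left(\left(n^{2} + 86 n\right) + n\right) = - 3 \left(n^{2} + 87 n\right) = - 261 n - 3 n^{2}$)
$G{\left(J,u \right)} = -83 - u$ ($G{\left(J,u \right)} = \left(14 - u\right) - 97 = -83 - u$)
$Q{\left(16 \right)} + G{\left(61 - 65,-79 \right)} = \left(-3\right) 16 \left(87 + 16\right) - 4 = \left(-3\right) 16 \cdot 103 + \left(-83 + 79\right) = -4944 - 4 = -4948$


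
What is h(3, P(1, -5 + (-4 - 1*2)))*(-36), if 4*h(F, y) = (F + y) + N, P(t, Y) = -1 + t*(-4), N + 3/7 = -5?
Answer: 468/7 ≈ 66.857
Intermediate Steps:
N = -38/7 (N = -3/7 - 5 = -38/7 ≈ -5.4286)
P(t, Y) = -1 - 4*t
h(F, y) = -19/14 + F/4 + y/4 (h(F, y) = ((F + y) - 38/7)/4 = (-38/7 + F + y)/4 = -19/14 + F/4 + y/4)
h(3, P(1, -5 + (-4 - 1*2)))*(-36) = (-19/14 + (¼)*3 + (-1 - 4*1)/4)*(-36) = (-19/14 + ¾ + (-1 - 4)/4)*(-36) = (-19/14 + ¾ + (¼)*(-5))*(-36) = (-19/14 + ¾ - 5/4)*(-36) = -13/7*(-36) = 468/7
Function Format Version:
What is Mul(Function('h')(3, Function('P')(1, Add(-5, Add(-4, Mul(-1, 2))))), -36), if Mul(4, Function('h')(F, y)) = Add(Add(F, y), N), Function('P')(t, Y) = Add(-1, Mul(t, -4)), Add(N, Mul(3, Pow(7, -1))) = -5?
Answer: Rational(468, 7) ≈ 66.857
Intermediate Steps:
N = Rational(-38, 7) (N = Add(Rational(-3, 7), -5) = Rational(-38, 7) ≈ -5.4286)
Function('P')(t, Y) = Add(-1, Mul(-4, t))
Function('h')(F, y) = Add(Rational(-19, 14), Mul(Rational(1, 4), F), Mul(Rational(1, 4), y)) (Function('h')(F, y) = Mul(Rational(1, 4), Add(Add(F, y), Rational(-38, 7))) = Mul(Rational(1, 4), Add(Rational(-38, 7), F, y)) = Add(Rational(-19, 14), Mul(Rational(1, 4), F), Mul(Rational(1, 4), y)))
Mul(Function('h')(3, Function('P')(1, Add(-5, Add(-4, Mul(-1, 2))))), -36) = Mul(Add(Rational(-19, 14), Mul(Rational(1, 4), 3), Mul(Rational(1, 4), Add(-1, Mul(-4, 1)))), -36) = Mul(Add(Rational(-19, 14), Rational(3, 4), Mul(Rational(1, 4), Add(-1, -4))), -36) = Mul(Add(Rational(-19, 14), Rational(3, 4), Mul(Rational(1, 4), -5)), -36) = Mul(Add(Rational(-19, 14), Rational(3, 4), Rational(-5, 4)), -36) = Mul(Rational(-13, 7), -36) = Rational(468, 7)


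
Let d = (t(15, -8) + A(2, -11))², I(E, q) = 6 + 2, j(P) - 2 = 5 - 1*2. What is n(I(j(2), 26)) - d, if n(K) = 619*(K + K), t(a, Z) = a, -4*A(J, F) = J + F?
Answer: 153703/16 ≈ 9606.4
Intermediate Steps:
A(J, F) = -F/4 - J/4 (A(J, F) = -(J + F)/4 = -(F + J)/4 = -F/4 - J/4)
j(P) = 5 (j(P) = 2 + (5 - 1*2) = 2 + (5 - 2) = 2 + 3 = 5)
I(E, q) = 8
n(K) = 1238*K (n(K) = 619*(2*K) = 1238*K)
d = 4761/16 (d = (15 + (-¼*(-11) - ¼*2))² = (15 + (11/4 - ½))² = (15 + 9/4)² = (69/4)² = 4761/16 ≈ 297.56)
n(I(j(2), 26)) - d = 1238*8 - 1*4761/16 = 9904 - 4761/16 = 153703/16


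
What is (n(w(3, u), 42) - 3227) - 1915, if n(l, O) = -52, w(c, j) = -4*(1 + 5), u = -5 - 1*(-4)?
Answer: -5194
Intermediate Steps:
u = -1 (u = -5 + 4 = -1)
w(c, j) = -24 (w(c, j) = -4*6 = -24)
(n(w(3, u), 42) - 3227) - 1915 = (-52 - 3227) - 1915 = -3279 - 1915 = -5194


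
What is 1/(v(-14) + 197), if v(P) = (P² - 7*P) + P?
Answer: 1/477 ≈ 0.0020964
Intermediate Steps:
v(P) = P² - 6*P
1/(v(-14) + 197) = 1/(-14*(-6 - 14) + 197) = 1/(-14*(-20) + 197) = 1/(280 + 197) = 1/477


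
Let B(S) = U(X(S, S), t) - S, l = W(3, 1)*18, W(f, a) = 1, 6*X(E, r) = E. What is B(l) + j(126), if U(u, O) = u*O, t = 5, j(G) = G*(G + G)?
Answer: 31749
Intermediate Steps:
X(E, r) = E/6
j(G) = 2*G² (j(G) = G*(2*G) = 2*G²)
U(u, O) = O*u
l = 18 (l = 1*18 = 18)
B(S) = -S/6 (B(S) = 5*(S/6) - S = 5*S/6 - S = -S/6)
B(l) + j(126) = -⅙*18 + 2*126² = -3 + 2*15876 = -3 + 31752 = 31749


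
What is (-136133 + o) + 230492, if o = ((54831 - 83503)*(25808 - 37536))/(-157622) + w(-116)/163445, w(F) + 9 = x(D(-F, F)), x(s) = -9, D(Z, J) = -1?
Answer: 1187982744335147/12881263895 ≈ 92226.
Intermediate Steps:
w(F) = -18 (w(F) = -9 - 9 = -18)
o = -27480435533158/12881263895 (o = ((54831 - 83503)*(25808 - 37536))/(-157622) - 18/163445 = -28672*(-11728)*(-1/157622) - 18*1/163445 = 336265216*(-1/157622) - 18/163445 = -168132608/78811 - 18/163445 = -27480435533158/12881263895 ≈ -2133.4)
(-136133 + o) + 230492 = (-136133 - 27480435533158/12881263895) + 230492 = -1781045533351193/12881263895 + 230492 = 1187982744335147/12881263895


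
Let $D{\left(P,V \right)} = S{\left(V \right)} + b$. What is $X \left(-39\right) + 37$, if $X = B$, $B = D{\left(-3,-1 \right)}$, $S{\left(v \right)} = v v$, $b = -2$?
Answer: $76$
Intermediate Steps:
$S{\left(v \right)} = v^{2}$
$D{\left(P,V \right)} = -2 + V^{2}$ ($D{\left(P,V \right)} = V^{2} - 2 = -2 + V^{2}$)
$B = -1$ ($B = -2 + \left(-1\right)^{2} = -2 + 1 = -1$)
$X = -1$
$X \left(-39\right) + 37 = \left(-1\right) \left(-39\right) + 37 = 39 + 37 = 76$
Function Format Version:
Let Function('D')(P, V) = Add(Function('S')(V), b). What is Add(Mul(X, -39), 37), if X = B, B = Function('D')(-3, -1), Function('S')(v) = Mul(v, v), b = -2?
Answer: 76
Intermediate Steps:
Function('S')(v) = Pow(v, 2)
Function('D')(P, V) = Add(-2, Pow(V, 2)) (Function('D')(P, V) = Add(Pow(V, 2), -2) = Add(-2, Pow(V, 2)))
B = -1 (B = Add(-2, Pow(-1, 2)) = Add(-2, 1) = -1)
X = -1
Add(Mul(X, -39), 37) = Add(Mul(-1, -39), 37) = Add(39, 37) = 76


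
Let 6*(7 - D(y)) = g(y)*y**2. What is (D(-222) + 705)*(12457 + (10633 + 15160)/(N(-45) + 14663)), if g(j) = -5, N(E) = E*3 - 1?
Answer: 7562067022224/14527 ≈ 5.2055e+8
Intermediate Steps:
N(E) = -1 + 3*E (N(E) = 3*E - 1 = -1 + 3*E)
D(y) = 7 + 5*y**2/6 (D(y) = 7 - (-5)*y**2/6 = 7 + 5*y**2/6)
(D(-222) + 705)*(12457 + (10633 + 15160)/(N(-45) + 14663)) = ((7 + (5/6)*(-222)**2) + 705)*(12457 + (10633 + 15160)/((-1 + 3*(-45)) + 14663)) = ((7 + (5/6)*49284) + 705)*(12457 + 25793/((-1 - 135) + 14663)) = ((7 + 41070) + 705)*(12457 + 25793/(-136 + 14663)) = (41077 + 705)*(12457 + 25793/14527) = 41782*(12457 + 25793*(1/14527)) = 41782*(12457 + 25793/14527) = 41782*(180988632/14527) = 7562067022224/14527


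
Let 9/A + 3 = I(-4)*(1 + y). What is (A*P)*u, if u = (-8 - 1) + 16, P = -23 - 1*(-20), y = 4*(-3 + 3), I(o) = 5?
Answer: -189/2 ≈ -94.500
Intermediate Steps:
y = 0 (y = 4*0 = 0)
P = -3 (P = -23 + 20 = -3)
u = 7 (u = -9 + 16 = 7)
A = 9/2 (A = 9/(-3 + 5*(1 + 0)) = 9/(-3 + 5*1) = 9/(-3 + 5) = 9/2 ≈ 4.5000)
(A*P)*u = ((9/2)*(-3))*7 = -27/2*7 = -189/2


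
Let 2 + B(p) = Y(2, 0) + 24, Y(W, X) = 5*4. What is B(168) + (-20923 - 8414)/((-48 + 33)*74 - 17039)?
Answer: 791595/18149 ≈ 43.616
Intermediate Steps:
Y(W, X) = 20
B(p) = 42 (B(p) = -2 + (20 + 24) = -2 + 44 = 42)
B(168) + (-20923 - 8414)/((-48 + 33)*74 - 17039) = 42 + (-20923 - 8414)/((-48 + 33)*74 - 17039) = 42 - 29337/(-15*74 - 17039) = 42 - 29337/(-1110 - 17039) = 42 - 29337/(-18149) = 42 - 29337*(-1/18149) = 42 + 29337/18149 = 791595/18149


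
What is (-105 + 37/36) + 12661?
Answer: 452053/36 ≈ 12557.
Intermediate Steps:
(-105 + 37/36) + 12661 = -3743/36 + 12661 = 452053/36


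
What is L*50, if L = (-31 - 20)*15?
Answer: -38250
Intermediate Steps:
L = -765 (L = -51*15 = -765)
L*50 = -765*50 = -38250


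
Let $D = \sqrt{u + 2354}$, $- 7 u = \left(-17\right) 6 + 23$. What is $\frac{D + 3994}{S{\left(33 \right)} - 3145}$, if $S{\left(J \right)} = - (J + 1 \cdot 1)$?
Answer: $- \frac{3994}{3179} - \frac{\sqrt{115899}}{22253} \approx -1.2717$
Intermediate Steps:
$u = \frac{79}{7}$ ($u = - \frac{\left(-17\right) 6 + 23}{7} = - \frac{-102 + 23}{7} = \left(- \frac{1}{7}\right) \left(-79\right) = \frac{79}{7} \approx 11.286$)
$D = \frac{\sqrt{115899}}{7}$ ($D = \sqrt{\frac{79}{7} + 2354} = \sqrt{\frac{16557}{7}} = \frac{\sqrt{115899}}{7} \approx 48.634$)
$S{\left(J \right)} = -1 - J$ ($S{\left(J \right)} = - (J + 1) = - (1 + J) = -1 - J$)
$\frac{D + 3994}{S{\left(33 \right)} - 3145} = \frac{\frac{\sqrt{115899}}{7} + 3994}{\left(-1 - 33\right) - 3145} = \frac{3994 + \frac{\sqrt{115899}}{7}}{\left(-1 - 33\right) - 3145} = \frac{3994 + \frac{\sqrt{115899}}{7}}{-34 - 3145} = \frac{3994 + \frac{\sqrt{115899}}{7}}{-3179} = \left(3994 + \frac{\sqrt{115899}}{7}\right) \left(- \frac{1}{3179}\right) = - \frac{3994}{3179} - \frac{\sqrt{115899}}{22253}$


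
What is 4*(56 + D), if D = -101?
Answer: -180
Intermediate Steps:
4*(56 + D) = 4*(56 - 101) = 4*(-45) = -180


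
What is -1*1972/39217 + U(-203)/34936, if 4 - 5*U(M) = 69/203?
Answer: -69898060649/1390636388680 ≈ -0.050263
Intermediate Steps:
U(M) = 743/1015 (U(M) = ⅘ - 69/(5*203) = ⅘ - ⅕*69/203 = ⅘ - 69/1015 = 743/1015)
-1*1972/39217 + U(-203)/34936 = -1*1972/39217 + (743/1015)/34936 = -1972*1/39217 + (743/1015)*(1/34936) = -1972/39217 + 743/35460040 = -69898060649/1390636388680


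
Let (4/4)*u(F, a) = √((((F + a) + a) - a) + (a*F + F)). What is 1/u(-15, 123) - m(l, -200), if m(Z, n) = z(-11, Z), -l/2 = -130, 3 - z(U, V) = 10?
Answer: 7 - I*√438/876 ≈ 7.0 - 0.023891*I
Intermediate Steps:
z(U, V) = -7 (z(U, V) = 3 - 1*10 = 3 - 10 = -7)
l = 260 (l = -2*(-130) = 260)
m(Z, n) = -7
u(F, a) = √(a + 2*F + F*a) (u(F, a) = √((((F + a) + a) - a) + (a*F + F)) = √(((F + 2*a) - a) + (F*a + F)) = √((F + a) + (F + F*a)) = √(a + 2*F + F*a))
1/u(-15, 123) - m(l, -200) = 1/(√(123 + 2*(-15) - 15*123)) - 1*(-7) = 1/(√(123 - 30 - 1845)) + 7 = 1/(√(-1752)) + 7 = 1/(2*I*√438) + 7 = -I*√438/876 + 7 = 7 - I*√438/876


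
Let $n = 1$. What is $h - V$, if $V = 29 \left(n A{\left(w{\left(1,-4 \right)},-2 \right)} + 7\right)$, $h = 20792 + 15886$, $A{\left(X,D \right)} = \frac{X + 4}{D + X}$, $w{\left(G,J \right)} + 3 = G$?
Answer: $\frac{72979}{2} \approx 36490.0$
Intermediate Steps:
$w{\left(G,J \right)} = -3 + G$
$A{\left(X,D \right)} = \frac{4 + X}{D + X}$
$h = 36678$
$V = \frac{377}{2}$ ($V = 29 \left(1 \frac{4 + \left(-3 + 1\right)}{-2 + \left(-3 + 1\right)} + 7\right) = 29 \left(1 \frac{4 - 2}{-2 - 2} + 7\right) = 29 \left(1 \frac{1}{-4} \cdot 2 + 7\right) = 29 \left(1 \left(\left(- \frac{1}{4}\right) 2\right) + 7\right) = 29 \left(1 \left(- \frac{1}{2}\right) + 7\right) = 29 \left(- \frac{1}{2} + 7\right) = 29 \cdot \frac{13}{2} = \frac{377}{2} \approx 188.5$)
$h - V = 36678 - \frac{377}{2} = \frac{72979}{2}$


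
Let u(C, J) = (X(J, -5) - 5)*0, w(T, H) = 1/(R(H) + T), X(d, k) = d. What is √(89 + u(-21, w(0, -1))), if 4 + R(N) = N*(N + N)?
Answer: √89 ≈ 9.4340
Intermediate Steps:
R(N) = -4 + 2*N² (R(N) = -4 + N*(N + N) = -4 + N*(2*N) = -4 + 2*N²)
w(T, H) = 1/(-4 + T + 2*H²) (w(T, H) = 1/((-4 + 2*H²) + T) = 1/(-4 + T + 2*H²))
u(C, J) = 0 (u(C, J) = (J - 5)*0 = (-5 + J)*0 = 0)
√(89 + u(-21, w(0, -1))) = √(89 + 0) = √89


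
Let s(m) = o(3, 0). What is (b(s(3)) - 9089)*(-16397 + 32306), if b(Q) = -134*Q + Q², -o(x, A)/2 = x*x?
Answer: -101069877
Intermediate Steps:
o(x, A) = -2*x² (o(x, A) = -2*x*x = -2*x²)
s(m) = -18 (s(m) = -2*3² = -2*9 = -18)
b(Q) = Q² - 134*Q
(b(s(3)) - 9089)*(-16397 + 32306) = (-18*(-134 - 18) - 9089)*(-16397 + 32306) = (-18*(-152) - 9089)*15909 = (2736 - 9089)*15909 = -6353*15909 = -101069877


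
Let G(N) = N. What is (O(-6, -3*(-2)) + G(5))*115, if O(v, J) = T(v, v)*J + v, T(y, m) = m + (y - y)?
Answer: -4255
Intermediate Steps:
T(y, m) = m (T(y, m) = m + 0 = m)
O(v, J) = v + J*v (O(v, J) = v*J + v = J*v + v = v + J*v)
(O(-6, -3*(-2)) + G(5))*115 = (-6*(1 - 3*(-2)) + 5)*115 = (-6*(1 + 6) + 5)*115 = (-6*7 + 5)*115 = (-42 + 5)*115 = -37*115 = -4255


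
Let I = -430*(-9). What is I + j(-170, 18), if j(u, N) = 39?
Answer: 3909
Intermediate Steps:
I = 3870
I + j(-170, 18) = 3870 + 39 = 3909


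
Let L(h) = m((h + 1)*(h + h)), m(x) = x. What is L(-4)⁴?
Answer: 331776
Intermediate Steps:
L(h) = 2*h*(1 + h) (L(h) = (h + 1)*(h + h) = (1 + h)*(2*h) = 2*h*(1 + h))
L(-4)⁴ = (2*(-4)*(1 - 4))⁴ = (2*(-4)*(-3))⁴ = 24⁴ = 331776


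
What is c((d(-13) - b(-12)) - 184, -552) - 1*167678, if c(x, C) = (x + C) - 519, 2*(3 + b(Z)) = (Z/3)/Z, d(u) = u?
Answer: -1013659/6 ≈ -1.6894e+5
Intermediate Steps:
b(Z) = -17/6 (b(Z) = -3 + ((Z/3)/Z)/2 = -3 + (1/2)*(1/3) = -3 + 1/6 = -17/6)
c(x, C) = -519 + C + x (c(x, C) = (C + x) - 519 = -519 + C + x)
c((d(-13) - b(-12)) - 184, -552) - 1*167678 = (-519 - 552 + ((-13 - 1*(-17/6)) - 184)) - 1*167678 = (-519 - 552 + ((-13 + 17/6) - 184)) - 167678 = (-519 - 552 + (-61/6 - 184)) - 167678 = (-519 - 552 - 1165/6) - 167678 = -7591/6 - 167678 = -1013659/6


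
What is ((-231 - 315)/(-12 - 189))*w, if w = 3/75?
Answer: 182/1675 ≈ 0.10866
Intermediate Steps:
w = 1/25 (w = 3*(1/75) = 1/25 ≈ 0.040000)
((-231 - 315)/(-12 - 189))*w = ((-231 - 315)/(-12 - 189))*(1/25) = -546/(-201)*(1/25) = -546*(-1/201)*(1/25) = (182/67)*(1/25) = 182/1675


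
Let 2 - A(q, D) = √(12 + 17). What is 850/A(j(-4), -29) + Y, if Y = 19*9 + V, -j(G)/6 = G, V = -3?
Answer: 100 - 34*√29 ≈ -83.096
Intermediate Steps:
j(G) = -6*G
A(q, D) = 2 - √29 (A(q, D) = 2 - √(12 + 17) = 2 - √29)
Y = 168 (Y = 19*9 - 3 = 171 - 3 = 168)
850/A(j(-4), -29) + Y = 850/(2 - √29) + 168 = 168 + 850/(2 - √29)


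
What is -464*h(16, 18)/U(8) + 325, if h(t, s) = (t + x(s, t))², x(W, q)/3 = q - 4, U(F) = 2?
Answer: -627003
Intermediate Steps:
x(W, q) = -12 + 3*q (x(W, q) = 3*(q - 4) = 3*(-4 + q) = -12 + 3*q)
h(t, s) = (-12 + 4*t)² (h(t, s) = (t + (-12 + 3*t))² = (-12 + 4*t)²)
-464*h(16, 18)/U(8) + 325 = -464*16*(-3 + 16)²/2 + 325 = -464*16*13²/2 + 325 = -464*16*169/2 + 325 = -1254656/2 + 325 = -464*1352 + 325 = -627328 + 325 = -627003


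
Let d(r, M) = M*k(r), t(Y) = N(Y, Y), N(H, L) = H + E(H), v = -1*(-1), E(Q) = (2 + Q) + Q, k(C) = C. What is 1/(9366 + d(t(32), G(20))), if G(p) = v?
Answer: 1/9464 ≈ 0.00010566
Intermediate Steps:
E(Q) = 2 + 2*Q
v = 1
N(H, L) = 2 + 3*H (N(H, L) = H + (2 + 2*H) = 2 + 3*H)
t(Y) = 2 + 3*Y
G(p) = 1
d(r, M) = M*r
1/(9366 + d(t(32), G(20))) = 1/(9366 + 1*(2 + 3*32)) = 1/(9366 + 1*(2 + 96)) = 1/(9366 + 1*98) = 1/(9366 + 98) = 1/9464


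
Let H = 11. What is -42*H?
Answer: -462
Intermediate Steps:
-42*H = -42*11 = -462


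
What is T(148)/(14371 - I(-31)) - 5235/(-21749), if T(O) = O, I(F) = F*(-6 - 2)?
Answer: 77152757/307161127 ≈ 0.25118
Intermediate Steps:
I(F) = -8*F (I(F) = F*(-8) = -8*F)
T(148)/(14371 - I(-31)) - 5235/(-21749) = 148/(14371 - (-8)*(-31)) - 5235/(-21749) = 148/(14371 - 1*248) - 5235*(-1/21749) = 148/(14371 - 248) + 5235/21749 = 148/14123 + 5235/21749 = 77152757/307161127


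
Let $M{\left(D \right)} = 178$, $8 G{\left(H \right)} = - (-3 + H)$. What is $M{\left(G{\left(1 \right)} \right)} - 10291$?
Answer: $-10113$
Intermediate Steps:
$G{\left(H \right)} = \frac{3}{8} - \frac{H}{8}$ ($G{\left(H \right)} = \frac{\left(-1\right) \left(-3 + H\right)}{8} = \frac{3 - H}{8} = \frac{3}{8} - \frac{H}{8}$)
$M{\left(G{\left(1 \right)} \right)} - 10291 = 178 - 10291 = -10113$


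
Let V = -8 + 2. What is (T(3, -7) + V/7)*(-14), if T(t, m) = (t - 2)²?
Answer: -2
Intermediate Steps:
T(t, m) = (-2 + t)²
V = -6
(T(3, -7) + V/7)*(-14) = ((-2 + 3)² - 6/7)*(-14) = (1² - 6*⅐)*(-14) = (1 - 6/7)*(-14) = (⅐)*(-14) = -2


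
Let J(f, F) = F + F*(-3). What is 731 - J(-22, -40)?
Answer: 651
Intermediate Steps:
J(f, F) = -2*F (J(f, F) = F - 3*F = -2*F)
731 - J(-22, -40) = 731 - (-2)*(-40) = 731 - 1*80 = 731 - 80 = 651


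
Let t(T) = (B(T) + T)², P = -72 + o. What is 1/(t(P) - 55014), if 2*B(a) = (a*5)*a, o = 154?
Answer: 1/285284650 ≈ 3.5053e-9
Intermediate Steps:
P = 82 (P = -72 + 154 = 82)
B(a) = 5*a²/2 (B(a) = ((a*5)*a)/2 = ((5*a)*a)/2 = (5*a²)/2 = 5*a²/2)
t(T) = (T + 5*T²/2)² (t(T) = (5*T²/2 + T)² = (T + 5*T²/2)²)
1/(t(P) - 55014) = 1/((¼)*82²*(2 + 5*82)² - 55014) = 1/((¼)*6724*(2 + 410)² - 55014) = 1/((¼)*6724*412² - 55014) = 1/((¼)*6724*169744 - 55014) = 1/(285339664 - 55014) = 1/285284650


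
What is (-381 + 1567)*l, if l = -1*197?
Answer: -233642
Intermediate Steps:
l = -197
(-381 + 1567)*l = (-381 + 1567)*(-197) = 1186*(-197) = -233642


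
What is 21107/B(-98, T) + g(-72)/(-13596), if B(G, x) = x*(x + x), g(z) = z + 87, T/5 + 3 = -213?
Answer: 20998231/2643062400 ≈ 0.0079447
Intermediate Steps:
T = -1080 (T = -15 + 5*(-213) = -15 - 1065 = -1080)
g(z) = 87 + z
B(G, x) = 2*x² (B(G, x) = x*(2*x) = 2*x²)
21107/B(-98, T) + g(-72)/(-13596) = 21107/((2*(-1080)²)) + (87 - 72)/(-13596) = 21107/((2*1166400)) + 15*(-1/13596) = 21107/2332800 - 5/4532 = 20998231/2643062400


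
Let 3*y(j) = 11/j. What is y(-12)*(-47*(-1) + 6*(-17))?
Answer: 605/36 ≈ 16.806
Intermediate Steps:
y(j) = 11/(3*j) (y(j) = (11/j)/3 = 11/(3*j))
y(-12)*(-47*(-1) + 6*(-17)) = ((11/3)/(-12))*(-47*(-1) + 6*(-17)) = ((11/3)*(-1/12))*(47 - 102) = -11/36*(-55) = 605/36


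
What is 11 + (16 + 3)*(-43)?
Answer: -806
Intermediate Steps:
11 + (16 + 3)*(-43) = 11 + 19*(-43) = 11 - 817 = -806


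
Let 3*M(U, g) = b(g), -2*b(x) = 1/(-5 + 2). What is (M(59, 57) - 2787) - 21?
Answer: -50543/18 ≈ -2807.9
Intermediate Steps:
b(x) = ⅙ (b(x) = -1/(2*(-5 + 2)) = -½/(-3) = -½*(-⅓) = ⅙)
M(U, g) = 1/18 (M(U, g) = (⅓)*(⅙) = 1/18)
(M(59, 57) - 2787) - 21 = (1/18 - 2787) - 21 = -50165/18 - 21 = -50543/18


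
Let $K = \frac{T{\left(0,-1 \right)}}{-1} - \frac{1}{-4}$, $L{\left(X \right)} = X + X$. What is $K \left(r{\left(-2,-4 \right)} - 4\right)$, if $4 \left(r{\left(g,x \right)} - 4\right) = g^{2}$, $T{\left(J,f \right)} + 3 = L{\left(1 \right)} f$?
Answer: $\frac{21}{4} \approx 5.25$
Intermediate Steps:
$L{\left(X \right)} = 2 X$
$T{\left(J,f \right)} = -3 + 2 f$ ($T{\left(J,f \right)} = -3 + 2 \cdot 1 f = -3 + 2 f$)
$r{\left(g,x \right)} = 4 + \frac{g^{2}}{4}$
$K = \frac{21}{4}$ ($K = \frac{-3 + 2 \left(-1\right)}{-1} - \frac{1}{-4} = \left(-3 - 2\right) \left(-1\right) - - \frac{1}{4} = \left(-5\right) \left(-1\right) + \frac{1}{4} = 5 + \frac{1}{4} = \frac{21}{4} \approx 5.25$)
$K \left(r{\left(-2,-4 \right)} - 4\right) = \frac{21 \left(\left(4 + \frac{\left(-2\right)^{2}}{4}\right) - 4\right)}{4} = \frac{21 \left(\left(4 + \frac{1}{4} \cdot 4\right) - 4\right)}{4} = \frac{21 \left(\left(4 + 1\right) - 4\right)}{4} = \frac{21 \left(5 - 4\right)}{4} = \frac{21}{4} \cdot 1 = \frac{21}{4}$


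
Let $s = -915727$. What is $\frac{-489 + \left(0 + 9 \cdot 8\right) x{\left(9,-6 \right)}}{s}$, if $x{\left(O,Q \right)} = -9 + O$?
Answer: $\frac{489}{915727} \approx 0.000534$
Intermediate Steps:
$\frac{-489 + \left(0 + 9 \cdot 8\right) x{\left(9,-6 \right)}}{s} = \frac{-489 + \left(0 + 9 \cdot 8\right) \left(-9 + 9\right)}{-915727} = \left(-489 + \left(0 + 72\right) 0\right) \left(- \frac{1}{915727}\right) = \left(-489 + 72 \cdot 0\right) \left(- \frac{1}{915727}\right) = \left(-489 + 0\right) \left(- \frac{1}{915727}\right) = \left(-489\right) \left(- \frac{1}{915727}\right) = \frac{489}{915727}$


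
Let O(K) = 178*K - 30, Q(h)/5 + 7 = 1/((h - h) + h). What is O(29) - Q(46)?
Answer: 237677/46 ≈ 5166.9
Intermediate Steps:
Q(h) = -35 + 5/h (Q(h) = -35 + 5/((h - h) + h) = -35 + 5/(0 + h) = -35 + 5/h)
O(K) = -30 + 178*K
O(29) - Q(46) = (-30 + 178*29) - (-35 + 5/46) = (-30 + 5162) - (-35 + 5*(1/46)) = 5132 - (-35 + 5/46) = 5132 - 1*(-1605/46) = 5132 + 1605/46 = 237677/46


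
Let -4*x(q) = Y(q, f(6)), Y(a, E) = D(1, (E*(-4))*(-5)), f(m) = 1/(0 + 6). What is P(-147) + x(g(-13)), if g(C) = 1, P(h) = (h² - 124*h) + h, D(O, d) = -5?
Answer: 158765/4 ≈ 39691.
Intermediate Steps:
P(h) = h² - 123*h
f(m) = ⅙ (f(m) = 1/6 = ⅙)
Y(a, E) = -5
x(q) = 5/4 (x(q) = -¼*(-5) = 5/4)
P(-147) + x(g(-13)) = -147*(-123 - 147) + 5/4 = -147*(-270) + 5/4 = 39690 + 5/4 = 158765/4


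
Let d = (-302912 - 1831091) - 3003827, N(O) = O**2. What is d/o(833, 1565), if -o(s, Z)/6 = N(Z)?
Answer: 171261/489845 ≈ 0.34962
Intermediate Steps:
o(s, Z) = -6*Z**2
d = -5137830 (d = -2134003 - 3003827 = -5137830)
d/o(833, 1565) = -5137830/((-6*1565**2)) = -5137830/((-6*2449225)) = -5137830/(-14695350) = -5137830*(-1/14695350) = 171261/489845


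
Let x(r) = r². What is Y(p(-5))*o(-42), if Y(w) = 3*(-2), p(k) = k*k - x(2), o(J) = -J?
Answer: -252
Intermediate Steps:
p(k) = -4 + k² (p(k) = k*k - 1*2² = k² - 1*4 = k² - 4 = -4 + k²)
Y(w) = -6
Y(p(-5))*o(-42) = -(-6)*(-42) = -6*42 = -252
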